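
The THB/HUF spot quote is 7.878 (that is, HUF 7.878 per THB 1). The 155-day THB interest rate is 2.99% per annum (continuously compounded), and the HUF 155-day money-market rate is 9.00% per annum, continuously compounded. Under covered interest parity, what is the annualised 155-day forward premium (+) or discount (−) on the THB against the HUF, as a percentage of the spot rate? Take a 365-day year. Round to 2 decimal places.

+6.09%

T = 155/365 years.
No-arbitrage forward: 7.878 × 1.0389589 / 1.0127782 = 8.081649 HUF/THB.
(F − S)/S ÷ T = (8.081649 − 7.878)/7.878/(155/365) = 0.060873 → 6.09%.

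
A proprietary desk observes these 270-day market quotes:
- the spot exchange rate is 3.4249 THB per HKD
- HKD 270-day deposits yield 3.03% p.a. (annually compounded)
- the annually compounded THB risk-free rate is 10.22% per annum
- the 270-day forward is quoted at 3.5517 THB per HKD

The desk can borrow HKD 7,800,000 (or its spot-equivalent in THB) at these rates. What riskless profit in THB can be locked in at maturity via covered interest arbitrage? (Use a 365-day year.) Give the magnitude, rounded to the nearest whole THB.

T = 270/365 years.
Invest the HKD and cover forward: 7,800,000 × 1.0223264241 × 3.5517 = THB 28,321,774.73.
Convert at spot and invest in THB: 7,800,000 × 3.4249 × 1.0746353506 = THB 28,708,045.18.
The quoted forward undervalues HKD, so borrow HKD, convert to THB at spot, deposit the THB at 10.22%, and buy HKD forward at 3.5517 to cover the loan.
Profit = 28,708,045.18 − 28,321,774.73 = THB 386,270.

THB 386,270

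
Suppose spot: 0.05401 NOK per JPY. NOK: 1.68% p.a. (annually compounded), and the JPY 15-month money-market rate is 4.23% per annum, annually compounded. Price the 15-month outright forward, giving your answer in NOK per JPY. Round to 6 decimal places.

0.052363

T = 15/12 years.
NOK growth factor: (1 + 0.0168)^(15/12) = 1.0210439.
JPY accumulates by (1 + 0.0423)^(15/12) = 1.0531517.
CIP: F = S · (grow NOK)/(grow JPY) = 0.05401 × 1.0210439/1.0531517 = 0.05236338 NOK per JPY.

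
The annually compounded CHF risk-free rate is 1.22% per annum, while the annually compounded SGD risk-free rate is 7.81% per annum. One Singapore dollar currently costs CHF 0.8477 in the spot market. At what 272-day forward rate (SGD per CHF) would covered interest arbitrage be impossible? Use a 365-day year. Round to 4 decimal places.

T = 272/365 years.
CHF accumulates by (1 + 0.0122)^(272/365) = 1.0090774.
SGD growth factor: (1 + 0.0781)^(272/365) = 1.0576396.
CIP: F = S · (grow CHF)/(grow SGD) = 0.8477 × 1.0090774/1.0576396 = 0.8087773 CHF per SGD.
Quoted the other way: 1/0.8087773 = 1.2364 SGD per CHF.

1.2364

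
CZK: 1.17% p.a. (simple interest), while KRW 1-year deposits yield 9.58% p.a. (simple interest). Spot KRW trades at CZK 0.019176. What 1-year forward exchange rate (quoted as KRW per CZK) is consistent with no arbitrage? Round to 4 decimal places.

T = 1 year.
CZK accumulates by 1 + 0.0117×1 = 1.011700.
KRW growth factor: 1 + 0.0958×1 = 1.095800.
CIP: F = S · (grow CZK)/(grow KRW) = 0.019176 × 1.011700/1.095800 = 0.017704288 CZK per KRW.
Invert for KRW per CZK: 1 / 0.017704288 = 56.4835.

56.4835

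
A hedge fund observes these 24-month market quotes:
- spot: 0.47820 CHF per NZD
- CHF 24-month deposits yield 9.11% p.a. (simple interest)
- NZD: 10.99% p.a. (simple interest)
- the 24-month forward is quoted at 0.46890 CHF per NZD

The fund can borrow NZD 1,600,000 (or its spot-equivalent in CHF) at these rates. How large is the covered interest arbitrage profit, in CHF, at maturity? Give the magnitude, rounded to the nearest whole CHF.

T = 2 years.
Route A — deposit NZD, sell forward: 1,600,000 × 1.219800 × 0.46890 = CHF 915,142.75.
Route B — convert at spot, deposit CHF: 1,600,000 × 0.47820 × 1.182200 = CHF 904,524.86.
The quoted forward overvalues NZD, so borrow CHF, buy NZD at spot, deposit the NZD at 10.99%, and sell the proceeds forward at 0.46890.
The gap between the two covered legs is CHF 10,618.

CHF 10,618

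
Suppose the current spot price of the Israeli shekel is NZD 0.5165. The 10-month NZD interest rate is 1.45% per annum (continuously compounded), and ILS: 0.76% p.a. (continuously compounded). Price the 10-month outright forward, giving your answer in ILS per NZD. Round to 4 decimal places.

1.9250

T = 10/12 years.
Growth of 1 NZD over T: e^(0.0145×10/12) = 1.0121566.
ILS accumulates by e^(0.0076×10/12) = 1.0063534.
So F = 0.5165 × 1.0121566 / 1.0063534 = 0.5194784 (NZD/ILS).
Invert for ILS per NZD: 1 / 0.5194784 = 1.9250.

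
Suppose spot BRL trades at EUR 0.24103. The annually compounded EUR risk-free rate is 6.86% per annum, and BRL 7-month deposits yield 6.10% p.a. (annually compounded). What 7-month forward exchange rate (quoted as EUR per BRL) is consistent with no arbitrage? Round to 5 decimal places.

0.24204

T = 7/12 years.
EUR accumulates by (1 + 0.0686)^(7/12) = 1.0394626.
BRL accumulates by (1 + 0.0610)^(7/12) = 1.0351437.
CIP: F = S · (grow EUR)/(grow BRL) = 0.24103 × 1.0394626/1.0351437 = 0.2420356 EUR per BRL.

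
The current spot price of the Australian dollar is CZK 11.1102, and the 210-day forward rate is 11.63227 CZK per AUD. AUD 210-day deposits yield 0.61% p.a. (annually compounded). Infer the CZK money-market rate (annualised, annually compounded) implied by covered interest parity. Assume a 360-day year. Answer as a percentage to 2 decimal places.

T = 210/360 years.
CIP gives F = S · g_CZK/g_AUD, so g_CZK/g_AUD = 11.63227/11.1102 = 1.0469902.
The AUD side grows by (1 + 0.0061)^(210/360) = 1.0035538.
So the CZK growth factor = 1.050711.
r = 1.050711^(360/210) − 1 = 0.088500 → 8.85%.

8.85%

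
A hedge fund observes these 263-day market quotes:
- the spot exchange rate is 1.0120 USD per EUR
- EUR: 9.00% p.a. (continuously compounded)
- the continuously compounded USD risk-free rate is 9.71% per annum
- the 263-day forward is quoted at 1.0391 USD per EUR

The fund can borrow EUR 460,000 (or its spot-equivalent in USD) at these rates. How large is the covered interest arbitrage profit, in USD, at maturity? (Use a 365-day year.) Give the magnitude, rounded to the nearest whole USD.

T = 263/365 years.
Invest the EUR and cover forward: 460,000 × 1.06699823 × 1.0391 = USD 510,010.22.
Convert at spot and invest in USD: 460,000 × 1.0120 × 1.07247086 = USD 499,256.63.
The quoted forward overvalues EUR, so borrow USD, buy EUR at spot, deposit the EUR at 9.00%, and sell the proceeds forward at 1.0391.
Profit = 510,010.22 − 499,256.63 = USD 10,754.

USD 10,754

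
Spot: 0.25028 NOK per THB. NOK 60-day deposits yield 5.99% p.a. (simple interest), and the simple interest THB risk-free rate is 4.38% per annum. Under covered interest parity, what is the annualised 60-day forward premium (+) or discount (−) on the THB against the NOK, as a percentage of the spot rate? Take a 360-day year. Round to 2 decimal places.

+1.60%

T = 60/360 years.
No-arbitrage forward: 0.25028 × 1.0099833 / 1.007300 = 0.25094671 NOK/THB.
Annualised premium = (F − S)/S × (1/T) = (0.25094671 − 0.25028)/0.25028 ÷ (60/360) = 1.60%.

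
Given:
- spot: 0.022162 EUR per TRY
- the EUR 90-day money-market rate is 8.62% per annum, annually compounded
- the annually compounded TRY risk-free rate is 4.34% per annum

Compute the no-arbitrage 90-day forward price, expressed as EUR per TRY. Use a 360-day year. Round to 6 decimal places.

0.022386

T = 90/360 years.
EUR accumulates by (1 + 0.0862)^(90/360) = 1.0208865.
Growth of 1 TRY over T: (1 + 0.0434)^(90/360) = 1.0106778.
Forward (EUR per TRY) = 0.022162 × 1.0208865 / 1.0106778 = 0.02238585.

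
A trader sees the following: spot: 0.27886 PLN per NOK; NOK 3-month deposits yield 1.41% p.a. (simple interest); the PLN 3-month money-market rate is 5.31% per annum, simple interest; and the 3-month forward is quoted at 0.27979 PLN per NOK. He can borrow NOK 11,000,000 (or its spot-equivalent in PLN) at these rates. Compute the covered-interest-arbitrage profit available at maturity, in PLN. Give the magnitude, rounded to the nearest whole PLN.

T = 3/12 years.
Keep in NOK, deliver into the forward: 11,000,000·1.003525·0.27979 = PLN 3,088,538.86.
Swap to PLN now, deposit: 11,000,000·0.27886·1.013275 = PLN 3,108,180.53.
The quoted forward undervalues NOK, so borrow NOK, convert to PLN at spot, deposit the PLN at 5.31%, and buy NOK forward at 0.27979 to cover the loan.
The gap between the two covered legs is PLN 19,642.

PLN 19,642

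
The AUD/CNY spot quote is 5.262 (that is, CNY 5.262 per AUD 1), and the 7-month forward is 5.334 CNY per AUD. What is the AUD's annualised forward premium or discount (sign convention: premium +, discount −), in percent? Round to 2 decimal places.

+2.35%

T = 7/12 years.
(F − S)/S = (5.334 − 5.262)/5.262 = 0.0136830.
Per annum: 0.0136830 / (7/12) = 0.023457 = 2.35%.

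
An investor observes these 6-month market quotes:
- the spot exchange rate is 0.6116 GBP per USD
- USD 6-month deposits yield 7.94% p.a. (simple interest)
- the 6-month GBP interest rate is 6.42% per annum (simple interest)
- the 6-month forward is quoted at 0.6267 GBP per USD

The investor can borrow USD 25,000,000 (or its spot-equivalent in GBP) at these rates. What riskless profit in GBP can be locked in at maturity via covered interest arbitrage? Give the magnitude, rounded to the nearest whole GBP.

GBP 508,691

T = 6/12 years.
Route A — deposit USD, sell forward: 25,000,000 × 1.039700 × 0.6267 = GBP 16,289,499.75.
Route B — convert at spot, deposit GBP: 25,000,000 × 0.6116 × 1.032100 = GBP 15,780,809.00.
The quoted forward overvalues USD, so borrow GBP, buy USD at spot, deposit the USD at 7.94%, and sell the proceeds forward at 0.6267.
Arbitrage profit = |16,289,499.75 − 15,780,809.00| = GBP 508,691.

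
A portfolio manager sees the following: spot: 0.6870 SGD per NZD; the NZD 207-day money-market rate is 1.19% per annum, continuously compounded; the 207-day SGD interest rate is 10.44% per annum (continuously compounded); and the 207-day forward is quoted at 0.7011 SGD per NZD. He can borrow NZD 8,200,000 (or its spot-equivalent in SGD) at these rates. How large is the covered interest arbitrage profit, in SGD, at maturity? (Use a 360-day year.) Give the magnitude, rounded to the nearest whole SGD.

SGD 193,437

T = 207/360 years.
Invest the NZD and cover forward: 8,200,000 × 1.006865963 × 0.7011 = SGD 5,788,492.56.
Convert at spot and invest in SGD: 8,200,000 × 0.6870 × 1.061868402 = SGD 5,981,929.46.
The quoted forward undervalues NZD, so borrow NZD, convert to SGD at spot, deposit the SGD at 10.44%, and buy NZD forward at 0.7011 to cover the loan.
The gap between the two covered legs is SGD 193,437.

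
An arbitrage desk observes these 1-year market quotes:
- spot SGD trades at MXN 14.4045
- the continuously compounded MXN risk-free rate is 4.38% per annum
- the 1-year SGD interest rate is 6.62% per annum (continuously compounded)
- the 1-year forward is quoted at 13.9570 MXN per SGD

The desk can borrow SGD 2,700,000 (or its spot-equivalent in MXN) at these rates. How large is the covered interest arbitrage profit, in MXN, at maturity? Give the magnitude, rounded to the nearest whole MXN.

MXN 370,482

T = 1 year.
Keep in SGD, deliver into the forward: 2,700,000·1.0684403839·13.9570 = MXN 40,263,000.58.
Swap to MXN now, deposit: 2,700,000·14.4045·1.0447733793 = MXN 40,633,482.98.
The quoted forward undervalues SGD, so borrow SGD, convert to MXN at spot, deposit the MXN at 4.38%, and buy SGD forward at 13.9570 to cover the loan.
Profit = 40,633,482.98 − 40,263,000.58 = MXN 370,482.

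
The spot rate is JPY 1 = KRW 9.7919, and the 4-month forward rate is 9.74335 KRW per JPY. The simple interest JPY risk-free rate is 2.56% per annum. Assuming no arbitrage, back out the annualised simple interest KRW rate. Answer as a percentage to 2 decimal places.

T = 4/12 years.
CIP gives F = S · g_KRW/g_JPY, so g_KRW/g_JPY = 9.74335/9.7919 = 0.9950418.
The JPY side grows by 1 + 0.0256×4/12 = 1.0085333.
That pins the KRW growth at 1.0035328.
(1.0035328 − 1)/T = 0.010598, i.e. 1.06%.

1.06%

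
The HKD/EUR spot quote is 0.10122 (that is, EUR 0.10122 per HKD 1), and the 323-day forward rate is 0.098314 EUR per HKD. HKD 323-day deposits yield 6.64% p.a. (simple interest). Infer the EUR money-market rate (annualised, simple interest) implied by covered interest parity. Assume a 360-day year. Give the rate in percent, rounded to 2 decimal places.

3.25%

T = 323/360 years.
F/S = 0.098314/0.10122 = 0.9712903 = (growth of EUR) / (growth of HKD).
HKD growth factor: 1 + 0.0664×323/360 = 1.0595756.
That pins the EUR growth at 1.0291555.
(1.0291555 − 1)/T = 0.032495, i.e. 3.25%.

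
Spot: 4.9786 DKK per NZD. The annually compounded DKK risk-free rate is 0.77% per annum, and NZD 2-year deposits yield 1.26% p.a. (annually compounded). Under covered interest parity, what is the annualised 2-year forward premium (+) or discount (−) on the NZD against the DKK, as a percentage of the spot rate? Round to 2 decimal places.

-0.48%

T = 2 years.
No-arbitrage forward: 4.9786 × 1.0154593 / 1.0253588 = 4.9305333 DKK/NZD.
(F − S)/S ÷ T = (4.9305333 − 4.9786)/4.9786/2 = -0.004827 → -0.48%.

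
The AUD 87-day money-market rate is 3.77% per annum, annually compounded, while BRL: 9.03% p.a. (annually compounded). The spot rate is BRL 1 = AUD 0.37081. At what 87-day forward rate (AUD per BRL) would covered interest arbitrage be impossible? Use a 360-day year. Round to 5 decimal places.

T = 87/360 years.
Growth of 1 AUD over T: (1 + 0.0377)^(87/360) = 1.0089834.
BRL growth factor: (1 + 0.0903)^(87/360) = 1.0211126.
CIP: F = S · (grow AUD)/(grow BRL) = 0.37081 × 1.0089834/1.0211126 = 0.3664054 AUD per BRL.

0.36641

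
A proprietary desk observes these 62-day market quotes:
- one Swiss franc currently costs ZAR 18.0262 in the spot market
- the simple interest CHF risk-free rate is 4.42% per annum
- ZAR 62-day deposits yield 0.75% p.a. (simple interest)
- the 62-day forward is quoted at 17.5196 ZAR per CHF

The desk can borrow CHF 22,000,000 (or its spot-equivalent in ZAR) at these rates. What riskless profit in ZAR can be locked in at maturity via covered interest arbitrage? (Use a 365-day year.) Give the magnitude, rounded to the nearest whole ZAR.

T = 62/365 years.
Invest the CHF and cover forward: 22,000,000 × 1.00750794521 × 17.5196 = ZAR 388,324,996.33.
Convert at spot and invest in ZAR: 22,000,000 × 18.0262 × 1.0012739726 = ZAR 397,081,627.47.
The quoted forward undervalues CHF, so borrow CHF, convert to ZAR at spot, deposit the ZAR at 0.75%, and buy CHF forward at 17.5196 to cover the loan.
Arbitrage profit = |388,324,996.33 − 397,081,627.47| = ZAR 8,756,631.

ZAR 8,756,631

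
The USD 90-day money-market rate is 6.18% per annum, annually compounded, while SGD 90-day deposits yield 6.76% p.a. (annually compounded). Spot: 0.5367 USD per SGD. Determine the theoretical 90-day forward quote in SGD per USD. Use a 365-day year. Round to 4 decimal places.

1.8657

T = 90/365 years.
Growth of 1 USD over T: (1 + 0.0618)^(90/365) = 1.0148959.
SGD growth factor: (1 + 0.0676)^(90/365) = 1.016260.
So F = 0.5367 × 1.0148959 / 1.016260 = 0.5359796 (USD/SGD).
Invert for SGD per USD: 1 / 0.5359796 = 1.8657.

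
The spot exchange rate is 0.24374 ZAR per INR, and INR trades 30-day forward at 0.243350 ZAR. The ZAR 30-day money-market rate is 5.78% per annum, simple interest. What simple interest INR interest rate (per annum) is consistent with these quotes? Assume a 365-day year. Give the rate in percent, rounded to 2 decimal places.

7.74%

T = 30/365 years.
CIP gives F = S · g_ZAR/g_INR, so g_ZAR/g_INR = 0.24335/0.24374 = 0.9983999.
The ZAR side grows by 1 + 0.0578×30/365 = 1.0047507.
Hence g_INR = 1.006361.
r = (1.006361 − 1)/(30/365) = 0.077392 → 7.74%.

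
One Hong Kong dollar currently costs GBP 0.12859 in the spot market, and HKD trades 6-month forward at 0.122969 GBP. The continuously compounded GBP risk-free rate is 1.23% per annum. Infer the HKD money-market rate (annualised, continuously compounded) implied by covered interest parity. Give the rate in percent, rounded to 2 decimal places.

T = 6/12 years.
By CIP, F/S equals the GBP-to-HKD growth ratio: 0.122969/0.12859 = 0.9562874.
GBP growth factor: e^(0.0123×6/12) = 1.006169.
So the HKD growth factor = 1.0521617.
r = ln(1.0521617)/(6/12) = 0.101694 → 10.17%.

10.17%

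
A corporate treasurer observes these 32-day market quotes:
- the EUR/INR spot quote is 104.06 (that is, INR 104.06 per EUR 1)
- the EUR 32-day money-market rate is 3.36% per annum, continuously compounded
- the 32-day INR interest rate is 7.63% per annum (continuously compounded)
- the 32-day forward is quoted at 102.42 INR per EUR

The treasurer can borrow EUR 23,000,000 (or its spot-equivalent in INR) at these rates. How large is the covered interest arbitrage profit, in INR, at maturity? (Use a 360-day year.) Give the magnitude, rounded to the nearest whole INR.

T = 32/360 years.
Keep in EUR, deliver into the forward: 23,000,000·1.002991131199·102.42 = INR 2,362,706,088.12.
Swap to INR now, deposit: 23,000,000·104.06·1.006805273575 = INR 2,409,667,605.67.
The quoted forward undervalues EUR, so borrow EUR, convert to INR at spot, deposit the INR at 7.63%, and buy EUR forward at 102.42 to cover the loan.
The gap between the two covered legs is INR 46,961,518.

INR 46,961,518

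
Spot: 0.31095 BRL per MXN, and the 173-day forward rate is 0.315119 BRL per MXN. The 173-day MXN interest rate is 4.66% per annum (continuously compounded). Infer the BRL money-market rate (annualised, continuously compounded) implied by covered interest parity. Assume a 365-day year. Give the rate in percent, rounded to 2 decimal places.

T = 173/365 years.
By CIP, F/S equals the BRL-to-MXN growth ratio: 0.315119/0.31095 = 1.0134073.
The MXN side grows by e^(0.0466×173/365) = 1.0223328.
Hence g_BRL = 1.0360395.
Take logs: ln 1.0360395 / (173/365) = 0.074699, so 7.47%.

7.47%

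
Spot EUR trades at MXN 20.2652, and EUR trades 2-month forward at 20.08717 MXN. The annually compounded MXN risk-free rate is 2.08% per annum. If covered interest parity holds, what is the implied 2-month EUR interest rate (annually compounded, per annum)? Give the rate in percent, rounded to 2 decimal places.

7.63%

T = 2/12 years.
By CIP, F/S equals the MXN-to-EUR growth ratio: 20.08717/20.2652 = 0.9912150.
MXN growth factor: (1 + 0.0208)^(2/12) = 1.003437.
Hence g_EUR = 1.0123303.
Annualise: 1.0123303^(12/2) − 1 = 0.076300 = 7.63%.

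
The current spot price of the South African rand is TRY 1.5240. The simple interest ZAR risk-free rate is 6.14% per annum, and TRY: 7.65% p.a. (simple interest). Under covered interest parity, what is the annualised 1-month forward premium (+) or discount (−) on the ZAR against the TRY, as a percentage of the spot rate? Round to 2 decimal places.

+1.50%

T = 1/12 years.
No-arbitrage forward: 1.524 × 1.006375 / 1.0051167 = 1.5259079 TRY/ZAR.
(F − S)/S ÷ T = (1.5259079 − 1.524)/1.524/(1/12) = 0.015023 → 1.50%.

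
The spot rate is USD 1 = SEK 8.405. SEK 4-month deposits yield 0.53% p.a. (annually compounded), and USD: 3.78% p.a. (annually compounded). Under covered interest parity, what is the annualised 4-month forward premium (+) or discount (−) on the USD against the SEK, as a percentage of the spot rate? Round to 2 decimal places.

-3.16%

T = 4/12 years.
F = S · g_SEK/g_USD = 8.405 × 1.0017636/1.0124445 = 8.316330.
Annualised premium = (F − S)/S × (1/T) = (8.316330 − 8.405)/8.405 ÷ (4/12) = -3.16%.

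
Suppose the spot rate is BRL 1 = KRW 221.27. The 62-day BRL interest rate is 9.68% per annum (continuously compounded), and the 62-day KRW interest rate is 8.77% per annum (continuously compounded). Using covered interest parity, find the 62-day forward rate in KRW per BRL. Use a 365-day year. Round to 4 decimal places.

220.9282

T = 62/365 years.
KRW accumulates by e^(0.0877×62/365) = 1.015008499.
Growth of 1 BRL over T: e^(0.0968×62/365) = 1.016578666.
CIP: F = S · (grow KRW)/(grow BRL) = 221.27 × 1.015008499/1.016578666 = 220.928235 KRW per BRL.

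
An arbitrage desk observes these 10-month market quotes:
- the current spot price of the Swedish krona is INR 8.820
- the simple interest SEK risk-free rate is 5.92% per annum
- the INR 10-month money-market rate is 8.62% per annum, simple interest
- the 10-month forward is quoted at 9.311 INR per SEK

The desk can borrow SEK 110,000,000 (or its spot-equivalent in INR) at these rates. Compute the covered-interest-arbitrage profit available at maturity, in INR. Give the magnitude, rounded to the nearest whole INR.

INR 34,844,993

T = 10/12 years.
Keep in SEK, deliver into the forward: 110,000,000·1.049333333333·9.311 = INR 1,074,737,693.33.
Swap to INR now, deposit: 110,000,000·8.820·1.071833333333 = INR 1,039,892,700.00.
The quoted forward overvalues SEK, so borrow INR, buy SEK at spot, deposit the SEK at 5.92%, and sell the proceeds forward at 9.311.
Arbitrage profit = |1,074,737,693.33 − 1,039,892,700.00| = INR 34,844,993.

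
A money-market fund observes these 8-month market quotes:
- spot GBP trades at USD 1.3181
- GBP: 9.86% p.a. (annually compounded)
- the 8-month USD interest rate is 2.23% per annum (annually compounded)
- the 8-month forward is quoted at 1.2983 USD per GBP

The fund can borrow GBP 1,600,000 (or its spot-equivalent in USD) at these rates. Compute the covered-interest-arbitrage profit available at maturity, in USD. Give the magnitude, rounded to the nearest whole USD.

USD 71,478

T = 8/12 years.
Invest the GBP and cover forward: 1,600,000 × 1.064697898 × 1.2983 = USD 2,211,675.65.
Convert at spot and invest in USD: 1,600,000 × 1.3181 × 1.014811953 = USD 2,140,197.82.
The quoted forward overvalues GBP, so borrow USD, buy GBP at spot, deposit the GBP at 9.86%, and sell the proceeds forward at 1.2983.
The gap between the two covered legs is USD 71,478.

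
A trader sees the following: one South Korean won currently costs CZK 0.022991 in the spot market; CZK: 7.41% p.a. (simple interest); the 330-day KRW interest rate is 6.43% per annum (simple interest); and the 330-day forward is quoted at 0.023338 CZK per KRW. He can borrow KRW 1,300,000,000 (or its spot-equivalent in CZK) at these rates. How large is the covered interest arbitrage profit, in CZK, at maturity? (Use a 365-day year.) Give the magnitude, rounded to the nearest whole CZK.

T = 330/365 years.
Route A — deposit KRW, sell forward: 1,300,000,000 × 1.0581342466 × 0.023338 = CZK 32,103,158.16.
Route B — convert at spot, deposit CZK: 1,300,000,000 × 0.022991 × 1.0669945205 = CZK 31,890,652.33.
The quoted forward overvalues KRW, so borrow CZK, buy KRW at spot, deposit the KRW at 6.43%, and sell the proceeds forward at 0.023338.
Profit = 32,103,158.16 − 31,890,652.33 = CZK 212,506.

CZK 212,506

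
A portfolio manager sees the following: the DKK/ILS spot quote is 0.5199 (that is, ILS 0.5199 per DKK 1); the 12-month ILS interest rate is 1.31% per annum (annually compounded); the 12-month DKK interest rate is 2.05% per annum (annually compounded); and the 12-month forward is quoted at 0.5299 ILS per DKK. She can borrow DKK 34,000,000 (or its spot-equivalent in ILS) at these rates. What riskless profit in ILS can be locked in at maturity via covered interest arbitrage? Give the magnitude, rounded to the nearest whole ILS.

ILS 477,777

T = 1 year.
Invest the DKK and cover forward: 34,000,000 × 1.020500 × 0.5299 = ILS 18,385,940.30.
Convert at spot and invest in ILS: 34,000,000 × 0.5199 × 1.013100 = ILS 17,908,163.46.
The quoted forward overvalues DKK, so borrow ILS, buy DKK at spot, deposit the DKK at 2.05%, and sell the proceeds forward at 0.5299.
Arbitrage profit = |18,385,940.30 − 17,908,163.46| = ILS 477,777.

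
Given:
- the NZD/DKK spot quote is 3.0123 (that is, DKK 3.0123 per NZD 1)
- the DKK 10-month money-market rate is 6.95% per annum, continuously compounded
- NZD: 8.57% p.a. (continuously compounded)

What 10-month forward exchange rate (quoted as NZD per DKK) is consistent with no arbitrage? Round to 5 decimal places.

0.33648

T = 10/12 years.
Growth of 1 DKK over T: e^(0.0695×10/12) = 1.0596267.
NZD growth factor: e^(0.0857×10/12) = 1.0740286.
CIP: F = S · (grow DKK)/(grow NZD) = 3.0123 × 1.0596267/1.0740286 = 2.971907 DKK per NZD.
Quoted the other way: 1/2.971907 = 0.33648 NZD per DKK.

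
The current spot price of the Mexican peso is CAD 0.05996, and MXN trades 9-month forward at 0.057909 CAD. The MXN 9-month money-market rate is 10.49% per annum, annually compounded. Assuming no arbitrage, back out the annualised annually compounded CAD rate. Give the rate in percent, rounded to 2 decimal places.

T = 9/12 years.
CIP gives F = S · g_CAD/g_MXN, so g_CAD/g_MXN = 0.057909/0.05996 = 0.9657939.
The MXN side grows by (1 + 0.1049)^(9/12) = 1.077686.
So the CAD growth factor = 1.0408226.
Annualise: 1.0408226^(12/9) − 1 = 0.054797 = 5.48%.

5.48%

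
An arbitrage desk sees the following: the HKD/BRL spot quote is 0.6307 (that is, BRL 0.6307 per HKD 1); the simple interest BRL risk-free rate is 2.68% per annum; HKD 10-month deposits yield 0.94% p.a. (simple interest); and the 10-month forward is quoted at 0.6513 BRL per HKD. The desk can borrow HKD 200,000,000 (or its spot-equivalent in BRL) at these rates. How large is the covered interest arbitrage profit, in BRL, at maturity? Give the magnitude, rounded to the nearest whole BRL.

BRL 2,323,243

T = 10/12 years.
Route A — deposit HKD, sell forward: 200,000,000 × 1.00783333333 × 0.6513 = BRL 131,280,370.00.
Route B — convert at spot, deposit BRL: 200,000,000 × 0.6307 × 1.02233333333 = BRL 128,957,126.67.
The quoted forward overvalues HKD, so borrow BRL, buy HKD at spot, deposit the HKD at 0.94%, and sell the proceeds forward at 0.6513.
Arbitrage profit = |131,280,370.00 − 128,957,126.67| = BRL 2,323,243.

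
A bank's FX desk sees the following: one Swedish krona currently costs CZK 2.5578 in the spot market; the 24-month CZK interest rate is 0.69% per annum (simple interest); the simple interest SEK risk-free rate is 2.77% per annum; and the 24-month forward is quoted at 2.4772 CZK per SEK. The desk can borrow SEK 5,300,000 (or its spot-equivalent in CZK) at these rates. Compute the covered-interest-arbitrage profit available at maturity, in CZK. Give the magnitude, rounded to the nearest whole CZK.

CZK 113,098

T = 2 years.
Route A — deposit SEK, sell forward: 5,300,000 × 1.055400 × 2.4772 = CZK 13,856,515.46.
Route B — convert at spot, deposit CZK: 5,300,000 × 2.5578 × 1.013800 = CZK 13,743,417.49.
The quoted forward overvalues SEK, so borrow CZK, buy SEK at spot, deposit the SEK at 2.77%, and sell the proceeds forward at 2.4772.
Profit = 13,856,515.46 − 13,743,417.49 = CZK 113,098.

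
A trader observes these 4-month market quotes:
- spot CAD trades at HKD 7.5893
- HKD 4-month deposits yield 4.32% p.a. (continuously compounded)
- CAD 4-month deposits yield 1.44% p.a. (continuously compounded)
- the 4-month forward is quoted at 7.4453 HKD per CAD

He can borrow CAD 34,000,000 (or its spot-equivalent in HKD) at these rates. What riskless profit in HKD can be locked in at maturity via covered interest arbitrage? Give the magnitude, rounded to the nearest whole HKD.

T = 4/12 years.
Invest the CAD and cover forward: 34,000,000 × 1.00481153845 × 7.4453 = HKD 254,358,193.81.
Convert at spot and invest in HKD: 34,000,000 × 7.5893 × 1.01450417946 = HKD 261,778,803.35.
The quoted forward undervalues CAD, so borrow CAD, convert to HKD at spot, deposit the HKD at 4.32%, and buy CAD forward at 7.4453 to cover the loan.
The gap between the two covered legs is HKD 7,420,610.

HKD 7,420,610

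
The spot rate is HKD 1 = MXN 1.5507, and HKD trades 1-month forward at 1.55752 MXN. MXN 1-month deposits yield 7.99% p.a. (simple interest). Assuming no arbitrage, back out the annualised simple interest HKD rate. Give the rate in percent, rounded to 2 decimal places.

2.70%

T = 1/12 years.
F/S = 1.55752/1.5507 = 1.0043980 = (growth of MXN) / (growth of HKD).
The MXN side grows by 1 + 0.0799×1/12 = 1.0066583.
Hence g_HKD = 1.0022504.
(1.0022504 − 1)/T = 0.027005, i.e. 2.70%.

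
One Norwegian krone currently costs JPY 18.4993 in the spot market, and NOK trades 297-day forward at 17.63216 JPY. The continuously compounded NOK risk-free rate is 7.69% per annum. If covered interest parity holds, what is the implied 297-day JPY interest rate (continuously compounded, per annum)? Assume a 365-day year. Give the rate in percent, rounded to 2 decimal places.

1.79%

T = 297/365 years.
F/S = 17.63216/18.4993 = 0.9531258 = (growth of JPY) / (growth of NOK).
The NOK side grows by e^(0.0769×297/365) = 1.0645726.
Hence g_JPY = 1.0146716.
r = ln(1.0146716)/(297/365) = 0.017900 → 1.79%.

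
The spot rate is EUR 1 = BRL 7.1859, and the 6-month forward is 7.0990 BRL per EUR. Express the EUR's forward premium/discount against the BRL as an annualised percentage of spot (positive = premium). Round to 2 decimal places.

-2.42%

T = 6/12 years.
(F − S)/S = (7.0990 − 7.1859)/7.1859 = -0.0120931.
Per annum: -0.0120931 / (6/12) = -0.024186 = -2.42%.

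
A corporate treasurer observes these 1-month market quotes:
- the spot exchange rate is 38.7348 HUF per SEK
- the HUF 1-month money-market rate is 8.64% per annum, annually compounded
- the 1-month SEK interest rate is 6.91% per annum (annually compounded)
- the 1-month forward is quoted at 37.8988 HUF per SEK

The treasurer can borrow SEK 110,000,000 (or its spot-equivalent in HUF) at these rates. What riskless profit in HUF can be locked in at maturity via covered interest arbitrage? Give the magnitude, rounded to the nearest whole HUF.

T = 1/12 years.
Keep in SEK, deliver into the forward: 110,000,000·1.005583628421·37.8988 = HUF 4,192,145,409.85.
Swap to HUF now, deposit: 110,000,000·38.7348·1.006929689769 = HUF 4,290,354,216.20.
The quoted forward undervalues SEK, so borrow SEK, convert to HUF at spot, deposit the HUF at 8.64%, and buy SEK forward at 37.8988 to cover the loan.
Arbitrage profit = |4,192,145,409.85 − 4,290,354,216.20| = HUF 98,208,806.

HUF 98,208,806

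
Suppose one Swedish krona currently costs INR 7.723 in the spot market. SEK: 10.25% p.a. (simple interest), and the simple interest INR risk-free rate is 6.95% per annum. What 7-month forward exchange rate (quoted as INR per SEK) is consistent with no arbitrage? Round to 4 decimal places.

7.5827

T = 7/12 years.
INR accumulates by 1 + 0.0695×7/12 = 1.0405417.
Growth of 1 SEK over T: 1 + 0.1025×7/12 = 1.0597917.
CIP: F = S · (grow INR)/(grow SEK) = 7.723 × 1.0405417/1.0597917 = 7.582720 INR per SEK.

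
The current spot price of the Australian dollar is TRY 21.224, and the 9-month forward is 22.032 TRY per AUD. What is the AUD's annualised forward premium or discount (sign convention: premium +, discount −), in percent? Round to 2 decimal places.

+5.08%

T = 9/12 years.
AUD trades forward at +3.80701% vs spot over the period.
×(1/T) gives 5.08% p.a.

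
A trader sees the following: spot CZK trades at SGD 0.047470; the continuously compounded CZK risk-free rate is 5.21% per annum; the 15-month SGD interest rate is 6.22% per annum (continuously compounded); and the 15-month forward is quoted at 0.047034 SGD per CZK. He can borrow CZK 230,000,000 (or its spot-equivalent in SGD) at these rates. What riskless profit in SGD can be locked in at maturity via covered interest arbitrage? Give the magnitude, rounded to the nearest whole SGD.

SGD 255,077

T = 15/12 years.
Keep in CZK, deliver into the forward: 230,000,000·1.0672924276·0.047034 = SGD 11,545,777.37.
Swap to SGD now, deposit: 230,000,000·0.047470·1.0808524118 = SGD 11,800,854.72.
The quoted forward undervalues CZK, so borrow CZK, convert to SGD at spot, deposit the SGD at 6.22%, and buy CZK forward at 0.047034 to cover the loan.
Arbitrage profit = |11,545,777.37 − 11,800,854.72| = SGD 255,077.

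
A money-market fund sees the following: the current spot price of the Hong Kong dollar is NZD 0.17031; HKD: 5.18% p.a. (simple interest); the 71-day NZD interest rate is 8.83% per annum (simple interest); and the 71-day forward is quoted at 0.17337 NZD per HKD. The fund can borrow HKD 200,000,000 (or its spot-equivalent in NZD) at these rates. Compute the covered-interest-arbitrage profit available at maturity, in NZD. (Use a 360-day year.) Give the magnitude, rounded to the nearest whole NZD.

T = 71/360 years.
Route A — deposit HKD, sell forward: 200,000,000 × 1.0102161111 × 0.17337 = NZD 35,028,233.44.
Route B — convert at spot, deposit NZD: 200,000,000 × 0.17031 × 1.0174147222 = NZD 34,655,180.27.
The quoted forward overvalues HKD, so borrow NZD, buy HKD at spot, deposit the HKD at 5.18%, and sell the proceeds forward at 0.17337.
Arbitrage profit = |35,028,233.44 − 34,655,180.27| = NZD 373,053.

NZD 373,053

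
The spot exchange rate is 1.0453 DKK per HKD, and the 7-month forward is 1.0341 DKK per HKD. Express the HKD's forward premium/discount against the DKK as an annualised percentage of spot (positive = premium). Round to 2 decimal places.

T = 7/12 years.
(F − S)/S = (1.0341 − 1.0453)/1.0453 = -0.0107146.
Per annum: -0.0107146 / (7/12) = -0.018368 = -1.84%.

-1.84%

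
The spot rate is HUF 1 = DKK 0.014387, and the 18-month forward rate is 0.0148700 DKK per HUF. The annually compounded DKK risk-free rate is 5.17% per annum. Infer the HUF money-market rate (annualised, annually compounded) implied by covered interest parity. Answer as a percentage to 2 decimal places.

T = 18/12 years.
CIP gives F = S · g_DKK/g_HUF, so g_DKK/g_HUF = 0.01487/0.014387 = 1.0335720.
DKK growth factor: (1 + 0.0517)^(18/12) = 1.0785439.
Hence g_HUF = 1.0435111.
Annualise: 1.0435111^(12/18) − 1 = 0.028801 = 2.88%.

2.88%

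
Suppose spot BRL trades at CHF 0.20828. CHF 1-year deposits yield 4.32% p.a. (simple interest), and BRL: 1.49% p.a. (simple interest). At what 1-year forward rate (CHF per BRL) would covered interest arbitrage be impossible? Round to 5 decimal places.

T = 1 year.
CHF accumulates by 1 + 0.0432×1 = 1.043200.
Growth of 1 BRL over T: 1 + 0.0149×1 = 1.014900.
CIP: F = S · (grow CHF)/(grow BRL) = 0.20828 × 1.043200/1.014900 = 0.2140878 CHF per BRL.

0.21409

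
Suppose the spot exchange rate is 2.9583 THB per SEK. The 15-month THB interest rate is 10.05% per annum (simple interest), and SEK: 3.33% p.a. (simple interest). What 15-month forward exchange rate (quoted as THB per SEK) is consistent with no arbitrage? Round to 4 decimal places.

3.1969

T = 15/12 years.
THB accumulates by 1 + 0.1005×15/12 = 1.125625.
SEK accumulates by 1 + 0.0333×15/12 = 1.041625.
So F = 2.9583 × 1.125625 / 1.041625 = 3.196867 (THB/SEK).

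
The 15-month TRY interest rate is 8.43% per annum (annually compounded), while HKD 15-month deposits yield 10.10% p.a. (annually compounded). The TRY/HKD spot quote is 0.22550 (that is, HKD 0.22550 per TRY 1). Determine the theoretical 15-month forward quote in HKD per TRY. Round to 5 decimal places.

T = 15/12 years.
HKD accumulates by (1 + 0.1010)^(15/12) = 1.1278053.
TRY accumulates by (1 + 0.0843)^(15/12) = 1.1064628.
So F = 0.2255 × 1.1278053 / 1.1064628 = 0.2298497 (HKD/TRY).

0.22985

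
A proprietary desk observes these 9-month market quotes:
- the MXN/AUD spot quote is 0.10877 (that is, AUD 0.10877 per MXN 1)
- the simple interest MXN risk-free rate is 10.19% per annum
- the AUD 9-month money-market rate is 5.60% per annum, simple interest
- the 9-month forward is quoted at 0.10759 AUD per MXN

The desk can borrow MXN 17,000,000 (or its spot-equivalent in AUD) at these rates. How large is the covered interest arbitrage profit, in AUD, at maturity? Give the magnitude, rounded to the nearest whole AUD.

AUD 42,062

T = 9/12 years.
Invest the MXN and cover forward: 17,000,000 × 1.076425 × 0.10759 = AUD 1,968,813.62.
Convert at spot and invest in AUD: 17,000,000 × 0.10877 × 1.042000 = AUD 1,926,751.78.
The quoted forward overvalues MXN, so borrow AUD, buy MXN at spot, deposit the MXN at 10.19%, and sell the proceeds forward at 0.10759.
Arbitrage profit = |1,968,813.62 − 1,926,751.78| = AUD 42,062.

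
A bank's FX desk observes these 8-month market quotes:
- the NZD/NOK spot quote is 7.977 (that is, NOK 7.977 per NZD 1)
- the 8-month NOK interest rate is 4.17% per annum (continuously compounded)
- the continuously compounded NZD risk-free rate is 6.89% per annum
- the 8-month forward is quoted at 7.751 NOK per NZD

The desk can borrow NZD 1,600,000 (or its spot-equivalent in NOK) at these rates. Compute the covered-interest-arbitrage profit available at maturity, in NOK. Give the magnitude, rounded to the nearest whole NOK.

T = 8/12 years.
Invest the NZD and cover forward: 1,600,000 × 1.0470046083 × 7.751 = NOK 12,984,532.35.
Convert at spot and invest in NOK: 1,600,000 × 7.977 × 1.0281900259 = NOK 13,122,994.94.
The quoted forward undervalues NZD, so borrow NZD, convert to NOK at spot, deposit the NOK at 4.17%, and buy NZD forward at 7.751 to cover the loan.
Arbitrage profit = |12,984,532.35 − 13,122,994.94| = NOK 138,463.

NOK 138,463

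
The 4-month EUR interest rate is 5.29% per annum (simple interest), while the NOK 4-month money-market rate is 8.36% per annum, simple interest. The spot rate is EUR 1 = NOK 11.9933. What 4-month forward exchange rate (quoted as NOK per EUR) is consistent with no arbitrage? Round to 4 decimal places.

12.1139

T = 4/12 years.
NOK accumulates by 1 + 0.0836×4/12 = 1.02786667.
EUR accumulates by 1 + 0.0529×4/12 = 1.01763333.
So F = 11.9933 × 1.02786667 / 1.01763333 = 12.113905 (NOK/EUR).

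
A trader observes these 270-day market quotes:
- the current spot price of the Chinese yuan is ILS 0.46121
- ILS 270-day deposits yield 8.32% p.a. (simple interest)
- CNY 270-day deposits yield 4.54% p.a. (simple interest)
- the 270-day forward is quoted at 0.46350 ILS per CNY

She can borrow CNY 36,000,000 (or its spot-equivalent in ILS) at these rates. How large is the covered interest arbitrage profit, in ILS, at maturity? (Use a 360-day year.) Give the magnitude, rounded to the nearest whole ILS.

T = 270/360 years.
Route A — deposit CNY, sell forward: 36,000,000 × 1.034050 × 0.46350 = ILS 17,254,158.30.
Route B — convert at spot, deposit ILS: 36,000,000 × 0.46121 × 1.062400 = ILS 17,639,622.14.
The quoted forward undervalues CNY, so borrow CNY, convert to ILS at spot, deposit the ILS at 8.32%, and buy CNY forward at 0.46350 to cover the loan.
The gap between the two covered legs is ILS 385,464.

ILS 385,464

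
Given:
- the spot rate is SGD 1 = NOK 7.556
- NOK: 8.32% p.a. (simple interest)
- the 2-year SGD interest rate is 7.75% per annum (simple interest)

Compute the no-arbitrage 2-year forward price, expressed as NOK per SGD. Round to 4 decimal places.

7.6306

T = 2 years.
NOK accumulates by 1 + 0.0832×2 = 1.166400.
Growth of 1 SGD over T: 1 + 0.0775×2 = 1.155000.
Forward (NOK per SGD) = 7.556 × 1.166400 / 1.155000 = 7.630579.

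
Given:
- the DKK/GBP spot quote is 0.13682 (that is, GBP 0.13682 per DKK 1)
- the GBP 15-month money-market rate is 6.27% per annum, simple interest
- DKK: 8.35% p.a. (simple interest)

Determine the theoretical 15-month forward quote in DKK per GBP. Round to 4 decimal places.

T = 15/12 years.
Growth of 1 GBP over T: 1 + 0.0627×15/12 = 1.078375.
Growth of 1 DKK over T: 1 + 0.0835×15/12 = 1.104375.
So F = 0.13682 × 1.078375 / 1.104375 = 0.1335989 (GBP/DKK).
Quoted the other way: 1/0.1335989 = 7.4851 DKK per GBP.

7.4851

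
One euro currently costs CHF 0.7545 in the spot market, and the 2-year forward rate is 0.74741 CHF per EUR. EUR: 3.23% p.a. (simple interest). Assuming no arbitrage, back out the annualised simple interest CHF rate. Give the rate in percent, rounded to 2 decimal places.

2.73%

T = 2 years.
CIP gives F = S · g_CHF/g_EUR, so g_CHF/g_EUR = 0.74741/0.7545 = 0.9906030.
EUR growth factor: 1 + 0.0323×2 = 1.064600.
Hence g_CHF = 1.054596.
r = (1.054596 − 1)/2 = 0.027298 → 2.73%.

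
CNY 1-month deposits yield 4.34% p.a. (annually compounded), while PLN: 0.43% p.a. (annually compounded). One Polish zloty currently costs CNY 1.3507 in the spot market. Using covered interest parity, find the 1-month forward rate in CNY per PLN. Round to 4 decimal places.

T = 1/12 years.
Growth of 1 CNY over T: (1 + 0.0434)^(1/12) = 1.0035467.
PLN accumulates by (1 + 0.0043)^(1/12) = 1.0003576.
So F = 1.3507 × 1.0035467 / 1.0003576 = 1.355006 (CNY/PLN).

1.3550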